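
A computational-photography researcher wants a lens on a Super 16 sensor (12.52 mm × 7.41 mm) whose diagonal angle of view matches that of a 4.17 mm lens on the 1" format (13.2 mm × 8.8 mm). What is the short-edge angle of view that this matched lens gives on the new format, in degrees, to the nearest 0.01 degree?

88.19°

Sensor diagonal = √(13.2² + 8.8²) = √251.6800 ≈ 15.8644 mm.
Sensor diagonal = √(12.52² + 7.41²) = √211.6585 ≈ 14.5485 mm.
Equal diagonal AOV ⇒ f₂ = f₁ · 14.5485/15.8644 = 4.17 × 0.91705 ≈ 3.8241 mm.
Short-edge AOV on the new format = 2·arctan(7.41 / (2 × 3.8241)) = 2·arctan(0.96885) ≈ 88.1874°.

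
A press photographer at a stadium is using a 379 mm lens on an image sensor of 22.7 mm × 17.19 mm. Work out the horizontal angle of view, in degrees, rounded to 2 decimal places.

Angle of view α = 2·arctan(w/2f) with w = 22.7 mm and f = 379 mm.
w/2f = 0.02995; arctan(0.02995) ≈ 1.7153°, so α ≈ 3.4307°.

3.43°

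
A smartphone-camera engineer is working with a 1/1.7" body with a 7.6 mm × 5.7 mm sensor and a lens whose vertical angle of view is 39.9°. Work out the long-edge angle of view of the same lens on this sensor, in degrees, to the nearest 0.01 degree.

From the vertical AOV: f = 5.7 / (2·tan(19.95°)) = 5.7 / 0.72596 ≈ 7.8516 mm.
Long-edge AOV = 2·arctan(7.6 / (2 × 7.8516)) = 2·arctan(0.48398) ≈ 51.6518°.

51.65°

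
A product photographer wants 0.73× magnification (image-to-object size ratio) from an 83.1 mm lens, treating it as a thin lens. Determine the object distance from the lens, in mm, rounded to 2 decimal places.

With m = dᵢ/dₒ and 1/f = 1/dₒ + 1/dᵢ, substituting dᵢ = m·dₒ gives 1/f = (1 + 1/m)/dₒ, hence dₒ = f·(1 + 1/m).
dₒ = 83.1 × (1 + 1/0.73) = 83.1 × 2.36986 ≈ 196.936 mm.

196.94 mm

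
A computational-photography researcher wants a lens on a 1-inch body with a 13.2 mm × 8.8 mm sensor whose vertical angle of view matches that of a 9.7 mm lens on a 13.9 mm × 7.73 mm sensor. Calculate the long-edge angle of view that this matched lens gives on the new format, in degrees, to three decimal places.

61.732°

Equal vertical AOV ⇒ f₂ = f₁ · 8.8/7.73 = 9.7 × 1.13842 ≈ 11.0427 mm.
Long-edge AOV on the new format = 2·arctan(13.2 / (2 × 11.0427)) = 2·arctan(0.59768) ≈ 61.7319°.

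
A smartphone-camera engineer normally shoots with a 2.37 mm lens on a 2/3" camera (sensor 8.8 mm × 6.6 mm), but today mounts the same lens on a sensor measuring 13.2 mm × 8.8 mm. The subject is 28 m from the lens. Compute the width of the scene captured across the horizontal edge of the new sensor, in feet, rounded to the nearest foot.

The focal length stays 2.37 mm; the relevant sensor dimension is now w = 13.2 mm. Object distance dₒ = 28 m = 28000 mm.
Thin-lens field width W = w·(dₒ − f)/f = 13.2 × (28000 − 2.37)/2.37 ≈ 155936.167 mm = 155936.167/304.8 ft = 511.602 ft.

512 ft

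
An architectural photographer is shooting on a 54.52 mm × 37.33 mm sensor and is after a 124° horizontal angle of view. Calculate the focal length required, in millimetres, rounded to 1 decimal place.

14.5 mm

From α = 2·arctan(w/2f) we get f = w / (2·tan(α/2)).
With w = 54.52 mm and α/2 = 62°, tan(α/2) ≈ 1.88073, so f ≈ 54.52 / 3.76145 ≈ 14.4944 mm.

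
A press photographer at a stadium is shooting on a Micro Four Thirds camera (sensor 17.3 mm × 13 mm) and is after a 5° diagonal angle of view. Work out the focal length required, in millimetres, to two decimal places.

247.82 mm

Sensor diagonal = √(17.3² + 13²) = √468.2900 ≈ 21.6400 mm.
From α = 2·arctan(d/2f) we get f = d / (2·tan(α/2)).
With d = 21.6400 mm and α/2 = 2.5°, tan(α/2) ≈ 0.04366, so f ≈ 21.6400 / 0.08732 ≈ 247.8188 mm.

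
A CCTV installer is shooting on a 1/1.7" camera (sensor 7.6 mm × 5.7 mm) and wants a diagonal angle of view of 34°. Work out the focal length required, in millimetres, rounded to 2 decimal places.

15.54 mm

Sensor diagonal = √(7.6² + 5.7²) = √90.2500 ≈ 9.5000 mm.
From α = 2·arctan(d/2f) we get f = d / (2·tan(α/2)).
With d = 9.5000 mm and α/2 = 17°, tan(α/2) ≈ 0.30573, so f ≈ 9.5000 / 0.61146 ≈ 15.5365 mm.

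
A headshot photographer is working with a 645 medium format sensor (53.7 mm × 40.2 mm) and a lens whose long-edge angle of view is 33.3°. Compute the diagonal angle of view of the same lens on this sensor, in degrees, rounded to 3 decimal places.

40.969°

From the long-edge AOV: f = 53.7 / (2·tan(16.65°)) = 53.7 / 0.59813 ≈ 89.7803 mm.
Sensor diagonal = √(53.7² + 40.2²) = √4499.7300 ≈ 67.0800 mm.
Diagonal AOV = 2·arctan(67.0800 / (2 × 89.7803)) = 2·arctan(0.37358) ≈ 40.9692°.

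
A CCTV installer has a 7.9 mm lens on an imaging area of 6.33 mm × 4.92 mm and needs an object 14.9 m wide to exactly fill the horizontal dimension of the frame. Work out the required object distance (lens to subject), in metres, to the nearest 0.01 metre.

W: 14.9 m = 14900 mm.
Magnification m = w/W = dᵢ/dₒ; combined with 1/f = 1/dₒ + 1/dᵢ this gives dₒ = f·(1 + W/w).
dₒ = 7.9 mm × (1 + 14900/6.33) = 7.9 × 2354.8705 ≈ 18603.477 mm = 18.6035 m.

18.60 m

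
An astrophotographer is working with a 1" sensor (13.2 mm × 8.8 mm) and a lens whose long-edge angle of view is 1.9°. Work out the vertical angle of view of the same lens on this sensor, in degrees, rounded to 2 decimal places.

From the long-edge AOV: f = 13.2 / (2·tan(0.95°)) = 13.2 / 0.03316 ≈ 398.0184 mm.
Vertical AOV = 2·arctan(8.8 / (2 × 398.0184)) = 2·arctan(0.01105) ≈ 1.2667°.

1.27°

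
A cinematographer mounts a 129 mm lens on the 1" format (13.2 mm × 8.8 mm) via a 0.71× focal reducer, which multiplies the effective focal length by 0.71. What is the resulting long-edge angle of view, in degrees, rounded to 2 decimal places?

8.24°

Effective focal length f = 129 × 0.71 = 91.59 mm.
α = 2·arctan(13.2 / (2 × 91.59)) = 2·arctan(0.07206) ≈ 8.2433°.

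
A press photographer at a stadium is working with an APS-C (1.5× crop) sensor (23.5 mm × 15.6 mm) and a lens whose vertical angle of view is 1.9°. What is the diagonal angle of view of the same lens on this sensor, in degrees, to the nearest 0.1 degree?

3.4°

From the vertical AOV: f = 15.6 / (2·tan(0.95°)) = 15.6 / 0.03316 ≈ 470.3854 mm.
Sensor diagonal = √(23.5² + 15.6²) = √795.6100 ≈ 28.2066 mm.
Diagonal AOV = 2·arctan(28.2066 / (2 × 470.3854)) = 2·arctan(0.02998) ≈ 3.4347°.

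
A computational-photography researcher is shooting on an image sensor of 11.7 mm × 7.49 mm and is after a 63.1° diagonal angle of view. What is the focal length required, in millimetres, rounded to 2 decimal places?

Sensor diagonal = √(11.7² + 7.49²) = √192.9901 ≈ 13.8921 mm.
From α = 2·arctan(d/2f) we get f = d / (2·tan(α/2)).
With d = 13.8921 mm and α/2 = 31.55°, tan(α/2) ≈ 0.61400, so f ≈ 13.8921 / 1.22800 ≈ 11.3127 mm.

11.31 mm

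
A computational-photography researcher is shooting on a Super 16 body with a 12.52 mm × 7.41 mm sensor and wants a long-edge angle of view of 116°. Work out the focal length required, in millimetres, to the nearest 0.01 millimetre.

3.91 mm

From α = 2·arctan(w/2f) we get f = w / (2·tan(α/2)).
With w = 12.52 mm and α/2 = 58°, tan(α/2) ≈ 1.60033, so f ≈ 12.52 / 3.20067 ≈ 3.9117 mm.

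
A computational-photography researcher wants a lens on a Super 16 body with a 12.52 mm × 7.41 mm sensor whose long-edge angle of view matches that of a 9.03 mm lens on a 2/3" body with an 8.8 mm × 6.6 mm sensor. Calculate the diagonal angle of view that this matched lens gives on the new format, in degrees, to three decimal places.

59.038°

Equal long-edge AOV ⇒ f₂ = f₁ · 12.52/8.8 = 9.03 × 1.42273 ≈ 12.8472 mm.
Sensor diagonal = √(12.52² + 7.41²) = √211.6585 ≈ 14.5485 mm.
Diagonal AOV on the new format = 2·arctan(14.5485 / (2 × 12.8472)) = 2·arctan(0.56621) ≈ 59.0381°.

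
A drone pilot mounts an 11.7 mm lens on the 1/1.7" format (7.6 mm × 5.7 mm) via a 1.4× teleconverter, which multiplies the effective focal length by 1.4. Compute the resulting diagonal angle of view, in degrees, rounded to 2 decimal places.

Effective focal length f = 11.7 × 1.4 = 16.38 mm.
Sensor diagonal = √(7.6² + 5.7²) = √90.2500 ≈ 9.5000 mm.
α = 2·arctan(9.500 / (2 × 16.38)) = 2·arctan(0.28999) ≈ 32.3430°.

32.34°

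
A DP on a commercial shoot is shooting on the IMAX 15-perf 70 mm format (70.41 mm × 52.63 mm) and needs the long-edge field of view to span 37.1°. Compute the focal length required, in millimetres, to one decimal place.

104.9 mm

From α = 2·arctan(w/2f) we get f = w / (2·tan(α/2)).
With w = 70.41 mm and α/2 = 18.55°, tan(α/2) ≈ 0.33557, so f ≈ 70.41 / 0.67113 ≈ 104.9123 mm.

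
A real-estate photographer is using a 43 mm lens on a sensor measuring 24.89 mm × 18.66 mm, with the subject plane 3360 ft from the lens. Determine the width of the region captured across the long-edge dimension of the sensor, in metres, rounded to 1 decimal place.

592.8 m

dₒ: 3360 ft × 304.8 mm/ft = 1024127.97 mm.
Similar triangles through the lens centre give W/dₒ = w/dᵢ; with 1/f = 1/dₒ + 1/dᵢ this gives W = w·(dₒ − f)/f.
W = 24.89 mm × (1.02413e+06 − 43) / 43 = 24.89 × 23815.9295 ≈ 592778.485 mm = 592.778 m.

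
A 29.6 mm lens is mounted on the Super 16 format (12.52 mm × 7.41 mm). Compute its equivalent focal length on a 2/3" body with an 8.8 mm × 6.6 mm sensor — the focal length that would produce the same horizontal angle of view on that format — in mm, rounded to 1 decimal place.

Equal angle of view means equal width/f ratio, so f₂ = f₁ · (width₂/width₁) = 29.6 × 8.8/12.52.
f₂ = 29.6 × 0.70288 ≈ 20.805 mm.

20.8 mm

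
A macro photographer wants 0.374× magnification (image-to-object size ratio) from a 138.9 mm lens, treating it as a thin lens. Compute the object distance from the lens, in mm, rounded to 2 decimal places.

510.29 mm

With m = dᵢ/dₒ and 1/f = 1/dₒ + 1/dᵢ, substituting dᵢ = m·dₒ gives 1/f = (1 + 1/m)/dₒ, hence dₒ = f·(1 + 1/m).
dₒ = 138.9 × (1 + 1/0.374) = 138.9 × 3.67380 ≈ 510.290 mm.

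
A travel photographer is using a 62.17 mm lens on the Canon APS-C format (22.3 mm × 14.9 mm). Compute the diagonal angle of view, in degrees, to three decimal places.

24.344°

Sensor diagonal = √(22.3² + 14.9²) = √719.3000 ≈ 26.8198 mm.
Angle of view α = 2·arctan(d/2f) with d = 26.8198 mm and f = 62.17 mm.
d/2f = 0.21570; arctan(0.21570) ≈ 12.1720°, so α ≈ 24.3441°.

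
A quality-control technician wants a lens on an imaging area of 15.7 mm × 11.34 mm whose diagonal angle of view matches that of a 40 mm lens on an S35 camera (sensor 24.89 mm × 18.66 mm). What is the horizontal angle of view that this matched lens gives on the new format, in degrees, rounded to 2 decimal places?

Sensor diagonal = √(24.89² + 18.66²) = √967.7077 ≈ 31.1080 mm.
Sensor diagonal = √(15.7² + 11.34²) = √375.0856 ≈ 19.3671 mm.
Equal diagonal AOV ⇒ f₂ = f₁ · 19.3671/31.1080 = 40 × 0.62258 ≈ 24.9031 mm.
Horizontal AOV on the new format = 2·arctan(15.7 / (2 × 24.9031)) = 2·arctan(0.31522) ≈ 34.9920°.

34.99°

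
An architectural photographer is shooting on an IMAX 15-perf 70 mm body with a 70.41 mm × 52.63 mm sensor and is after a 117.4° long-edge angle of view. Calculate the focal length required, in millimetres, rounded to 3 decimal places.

From α = 2·arctan(w/2f) we get f = w / (2·tan(α/2)).
With w = 70.41 mm and α/2 = 58.7°, tan(α/2) ≈ 1.64471, so f ≈ 70.41 / 3.28942 ≈ 21.4050 mm.

21.405 mm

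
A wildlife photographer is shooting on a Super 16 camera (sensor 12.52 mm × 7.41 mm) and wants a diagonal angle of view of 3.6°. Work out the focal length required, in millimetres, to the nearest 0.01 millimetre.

231.47 mm

Sensor diagonal = √(12.52² + 7.41²) = √211.6585 ≈ 14.5485 mm.
From α = 2·arctan(d/2f) we get f = d / (2·tan(α/2)).
With d = 14.5485 mm and α/2 = 1.8°, tan(α/2) ≈ 0.03143, so f ≈ 14.5485 / 0.06285 ≈ 231.4702 mm.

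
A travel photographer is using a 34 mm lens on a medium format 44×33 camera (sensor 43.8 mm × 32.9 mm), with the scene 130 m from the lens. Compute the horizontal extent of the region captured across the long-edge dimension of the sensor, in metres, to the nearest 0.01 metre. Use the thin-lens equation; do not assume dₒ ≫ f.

167.43 m

dₒ: 130 m = 130000 mm.
Similar triangles through the lens centre give W/dₒ = w/dᵢ; with 1/f = 1/dₒ + 1/dᵢ this gives W = w·(dₒ − f)/f.
W = 43.8 mm × (130000 − 34) / 34 = 43.8 × 3822.5294 ≈ 167426.788 mm = 167.427 m.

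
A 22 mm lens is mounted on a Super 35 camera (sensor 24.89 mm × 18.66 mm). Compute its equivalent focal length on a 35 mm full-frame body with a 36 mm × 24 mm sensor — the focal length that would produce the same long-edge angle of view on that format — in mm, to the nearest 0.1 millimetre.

Equal angle of view means equal width/f ratio, so f₂ = f₁ · (width₂/width₁) = 22 × 36/24.89.
f₂ = 22 × 1.44636 ≈ 31.820 mm.

31.8 mm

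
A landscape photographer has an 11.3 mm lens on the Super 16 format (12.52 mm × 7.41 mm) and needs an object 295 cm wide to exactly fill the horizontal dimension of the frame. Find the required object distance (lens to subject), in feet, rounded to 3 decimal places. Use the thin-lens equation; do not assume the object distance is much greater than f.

8.772 ft

W: 295 cm = 2950 mm.
Magnification m = w/W = dᵢ/dₒ; combined with 1/f = 1/dₒ + 1/dᵢ this gives dₒ = f·(1 + W/w).
dₒ = 11.3 mm × (1 + 2950/12.52) = 11.3 × 236.6230 ≈ 2673.840 mm = 2673.840/304.8 ft = 8.77244 ft.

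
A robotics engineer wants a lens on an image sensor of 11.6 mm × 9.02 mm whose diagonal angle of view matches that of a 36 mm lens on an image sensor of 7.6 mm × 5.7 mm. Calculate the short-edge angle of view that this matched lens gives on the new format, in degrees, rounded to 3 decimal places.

9.261°

Sensor diagonal = √(7.6² + 5.7²) = √90.2500 ≈ 9.5000 mm.
Sensor diagonal = √(11.6² + 9.02²) = √215.9204 ≈ 14.6942 mm.
Equal diagonal AOV ⇒ f₂ = f₁ · 14.6942/9.5000 = 36 × 1.54676 ≈ 55.6834 mm.
Short-edge AOV on the new format = 2·arctan(9.02 / (2 × 55.6834)) = 2·arctan(0.08099) ≈ 9.2610°.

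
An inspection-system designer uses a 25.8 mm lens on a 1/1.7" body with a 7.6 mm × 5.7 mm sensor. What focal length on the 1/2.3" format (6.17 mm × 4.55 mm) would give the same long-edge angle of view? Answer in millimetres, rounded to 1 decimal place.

20.9 mm

Equal angle of view means equal width/f ratio, so f₂ = f₁ · (width₂/width₁) = 25.8 × 6.17/7.6.
f₂ = 25.8 × 0.81184 ≈ 20.946 mm.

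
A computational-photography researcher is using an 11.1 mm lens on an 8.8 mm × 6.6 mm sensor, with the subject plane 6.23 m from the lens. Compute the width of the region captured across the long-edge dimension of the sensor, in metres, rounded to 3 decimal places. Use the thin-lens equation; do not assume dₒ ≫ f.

dₒ: 6.23 m = 6230 mm.
Similar triangles through the lens centre give W/dₒ = w/dᵢ; with 1/f = 1/dₒ + 1/dᵢ this gives W = w·(dₒ − f)/f.
W = 8.8 mm × (6230 − 11.1) / 11.1 = 8.8 × 560.2613 ≈ 4930.299 mm = 4.9303 m.

4.930 m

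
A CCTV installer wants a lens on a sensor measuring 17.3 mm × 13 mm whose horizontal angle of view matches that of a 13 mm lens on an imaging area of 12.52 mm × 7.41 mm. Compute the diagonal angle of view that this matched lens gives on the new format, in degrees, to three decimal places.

62.125°

Equal horizontal AOV ⇒ f₂ = f₁ · 17.3/12.52 = 13 × 1.38179 ≈ 17.9633 mm.
Sensor diagonal = √(17.3² + 13²) = √468.2900 ≈ 21.6400 mm.
Diagonal AOV on the new format = 2·arctan(21.6400 / (2 × 17.9633)) = 2·arctan(0.60234) ≈ 62.1245°.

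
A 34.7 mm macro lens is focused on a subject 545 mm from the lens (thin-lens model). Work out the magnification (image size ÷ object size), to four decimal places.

0.0680×

Thin lens: 1/f = 1/dₒ + 1/dᵢ → 1/dᵢ = 1/34.7 − 1/545 = 0.0269836 mm⁻¹, so dᵢ ≈ 37.0596 mm.
Magnification m = dᵢ/dₒ = 37.0596/545 ≈ 0.06800.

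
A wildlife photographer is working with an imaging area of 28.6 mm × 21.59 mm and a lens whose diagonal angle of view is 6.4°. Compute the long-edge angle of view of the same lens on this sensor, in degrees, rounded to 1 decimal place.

Sensor diagonal = √(28.6² + 21.59²) = √1284.0881 ≈ 35.8342 mm.
From the diagonal AOV: f = 35.8342 / (2·tan(3.2°)) = 35.8342 / 0.11182 ≈ 320.4706 mm.
Long-edge AOV = 2·arctan(28.6 / (2 × 320.4706)) = 2·arctan(0.04462) ≈ 5.1099°.

5.1°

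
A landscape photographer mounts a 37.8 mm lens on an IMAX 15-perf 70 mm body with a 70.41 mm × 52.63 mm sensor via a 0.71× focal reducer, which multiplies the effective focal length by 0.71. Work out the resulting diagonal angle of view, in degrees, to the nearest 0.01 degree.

Effective focal length f = 37.8 × 0.71 = 26.838 mm.
Sensor diagonal = √(70.41² + 52.63²) = √7727.4850 ≈ 87.9061 mm.
α = 2·arctan(87.906 / (2 × 26.838)) = 2·arctan(1.63772) ≈ 117.1830°.

117.18°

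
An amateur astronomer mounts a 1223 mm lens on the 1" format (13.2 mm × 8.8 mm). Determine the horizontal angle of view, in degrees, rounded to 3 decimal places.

Angle of view α = 2·arctan(w/2f) with w = 13.2 mm and f = 1223 mm.
w/2f = 0.00540; arctan(0.00540) ≈ 0.3092°, so α ≈ 0.6184°.

0.618°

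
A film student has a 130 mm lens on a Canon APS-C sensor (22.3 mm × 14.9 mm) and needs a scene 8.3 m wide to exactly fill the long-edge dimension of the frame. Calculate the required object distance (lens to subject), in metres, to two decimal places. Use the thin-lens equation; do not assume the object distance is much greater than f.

48.52 m

W: 8.3 m = 8300 mm.
Magnification m = w/W = dᵢ/dₒ; combined with 1/f = 1/dₒ + 1/dᵢ this gives dₒ = f·(1 + W/w).
dₒ = 130 mm × (1 + 8300/22.3) = 130 × 373.1973 ≈ 48515.650 mm = 48.5157 m.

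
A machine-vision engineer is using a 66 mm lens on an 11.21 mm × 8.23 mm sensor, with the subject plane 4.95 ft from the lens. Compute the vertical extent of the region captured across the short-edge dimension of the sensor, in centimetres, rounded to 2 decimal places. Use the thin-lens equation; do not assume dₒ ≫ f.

dₒ: 4.95 ft × 304.8 mm/ft = 1508.76 mm.
Similar triangles through the lens centre give W/dₒ = h/dᵢ; with 1/f = 1/dₒ + 1/dᵢ this gives W = h·(dₒ − f)/f.
W = 8.23 mm × (1508.76 − 66) / 66 = 8.23 × 21.8600 ≈ 179.908 mm = 17.9908 cm.

17.99 cm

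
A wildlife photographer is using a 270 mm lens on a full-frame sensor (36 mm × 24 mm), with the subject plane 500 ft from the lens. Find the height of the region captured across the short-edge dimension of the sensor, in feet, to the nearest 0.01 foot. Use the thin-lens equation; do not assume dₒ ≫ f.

dₒ: 500 ft × 304.8 mm/ft = 152400.00 mm.
Similar triangles through the lens centre give W/dₒ = h/dᵢ; with 1/f = 1/dₒ + 1/dᵢ this gives W = h·(dₒ − f)/f.
W = 24 mm × (152400 − 270) / 270 = 24 × 563.4444 ≈ 13522.666 mm = 13522.666/304.8 ft = 44.3657 ft.

44.37 ft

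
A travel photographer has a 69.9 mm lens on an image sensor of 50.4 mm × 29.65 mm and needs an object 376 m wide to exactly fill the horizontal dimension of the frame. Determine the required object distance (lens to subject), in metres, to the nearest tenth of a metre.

W: 376 m = 376000 mm.
Magnification m = w/W = dᵢ/dₒ; combined with 1/f = 1/dₒ + 1/dᵢ this gives dₒ = f·(1 + W/w).
dₒ = 69.9 mm × (1 + 376000/50.4) = 69.9 × 7461.3175 ≈ 521546.090 mm = 521.546 m.

521.5 m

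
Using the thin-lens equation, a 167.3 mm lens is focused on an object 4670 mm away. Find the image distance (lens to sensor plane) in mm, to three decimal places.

173.516 mm

1/dᵢ = 1/f − 1/dₒ = 1/167.3 − 1/4670 = 0.0057632 mm⁻¹.
dᵢ = 1/0.0057632 ≈ 173.5161 mm.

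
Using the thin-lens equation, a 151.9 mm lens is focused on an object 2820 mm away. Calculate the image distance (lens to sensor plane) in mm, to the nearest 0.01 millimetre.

160.55 mm

1/dᵢ = 1/f − 1/dₒ = 1/151.9 − 1/2820 = 0.0062287 mm⁻¹.
dᵢ = 1/0.0062287 ≈ 160.5480 mm.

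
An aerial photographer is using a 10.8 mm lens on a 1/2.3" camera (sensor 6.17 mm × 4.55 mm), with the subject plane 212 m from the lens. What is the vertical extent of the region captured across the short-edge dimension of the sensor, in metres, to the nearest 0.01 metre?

dₒ: 212 m = 212000 mm.
Similar triangles through the lens centre give W/dₒ = h/dᵢ; with 1/f = 1/dₒ + 1/dᵢ this gives W = h·(dₒ − f)/f.
W = 4.55 mm × (212000 − 10.8) / 10.8 = 4.55 × 19628.6296 ≈ 89310.265 mm = 89.3103 m.

89.31 m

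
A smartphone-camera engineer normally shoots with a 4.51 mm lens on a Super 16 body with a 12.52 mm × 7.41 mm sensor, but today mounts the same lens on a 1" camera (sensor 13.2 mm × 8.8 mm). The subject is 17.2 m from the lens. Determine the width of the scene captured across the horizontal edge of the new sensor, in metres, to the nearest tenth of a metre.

50.3 m

The focal length stays 4.51 mm; the relevant sensor dimension is now w = 13.2 mm. Object distance dₒ = 17.2 m = 17200 mm.
Thin-lens field width W = w·(dₒ − f)/f = 13.2 × (17200 − 4.51)/4.51 ≈ 50328.263 mm = 50.3283 m.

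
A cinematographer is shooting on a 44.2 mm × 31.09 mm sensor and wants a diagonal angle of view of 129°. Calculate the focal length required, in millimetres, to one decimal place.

Sensor diagonal = √(44.2² + 31.09²) = √2920.2281 ≈ 54.0391 mm.
From α = 2·arctan(d/2f) we get f = d / (2·tan(α/2)).
With d = 54.0391 mm and α/2 = 64.5°, tan(α/2) ≈ 2.09654, so f ≈ 54.0391 / 4.19309 ≈ 12.8877 mm.

12.9 mm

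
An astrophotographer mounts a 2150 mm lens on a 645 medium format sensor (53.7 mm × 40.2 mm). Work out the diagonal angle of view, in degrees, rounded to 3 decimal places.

1.787°

Sensor diagonal = √(53.7² + 40.2²) = √4499.7300 ≈ 67.0800 mm.
Angle of view α = 2·arctan(d/2f) with d = 67.0800 mm and f = 2150 mm.
d/2f = 0.01560; arctan(0.01560) ≈ 0.8937°, so α ≈ 1.7875°.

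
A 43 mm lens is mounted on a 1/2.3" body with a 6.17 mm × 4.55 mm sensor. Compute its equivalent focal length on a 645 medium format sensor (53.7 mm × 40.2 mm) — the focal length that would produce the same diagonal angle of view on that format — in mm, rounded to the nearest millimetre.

376 mm

Sensor diagonal = √(6.17² + 4.55²) = √58.7714 ≈ 7.6663 mm.
Sensor diagonal = √(53.7² + 40.2²) = √4499.7300 ≈ 67.0800 mm.
Equal angle of view means equal diagonal/f ratio, so f₂ = f₁ · (diagonal₂/diagonal₁) = 43 × 67.0800/7.6663.
f₂ = 43 × 8.75004 ≈ 376.252 mm.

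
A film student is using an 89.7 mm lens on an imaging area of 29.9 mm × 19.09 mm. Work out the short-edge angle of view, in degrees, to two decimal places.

Angle of view α = 2·arctan(h/2f) with h = 19.09 mm and f = 89.7 mm.
h/2f = 0.10641; arctan(0.10641) ≈ 6.0740°, so α ≈ 12.1480°.

12.15°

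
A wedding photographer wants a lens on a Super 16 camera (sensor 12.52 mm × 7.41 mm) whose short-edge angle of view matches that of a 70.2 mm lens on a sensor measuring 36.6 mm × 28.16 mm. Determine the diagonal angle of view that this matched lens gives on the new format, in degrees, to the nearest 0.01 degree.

42.99°

Equal short-edge AOV ⇒ f₂ = f₁ · 7.41/28.16 = 70.2 × 0.26314 ≈ 18.4724 mm.
Sensor diagonal = √(12.52² + 7.41²) = √211.6585 ≈ 14.5485 mm.
Diagonal AOV on the new format = 2·arctan(14.5485 / (2 × 18.4724)) = 2·arctan(0.39379) ≈ 42.9881°.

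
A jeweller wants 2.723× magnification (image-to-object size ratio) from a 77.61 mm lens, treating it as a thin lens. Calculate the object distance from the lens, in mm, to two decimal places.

106.11 mm

With m = dᵢ/dₒ and 1/f = 1/dₒ + 1/dᵢ, substituting dᵢ = m·dₒ gives 1/f = (1 + 1/m)/dₒ, hence dₒ = f·(1 + 1/m).
dₒ = 77.61 × (1 + 1/2.723) = 77.61 × 1.36724 ≈ 106.112 mm.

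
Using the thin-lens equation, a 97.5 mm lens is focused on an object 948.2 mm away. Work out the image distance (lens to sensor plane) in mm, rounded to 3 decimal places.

108.675 mm

1/dᵢ = 1/f − 1/dₒ = 1/97.5 − 1/948.2 = 0.0092018 mm⁻¹.
dᵢ = 1/0.0092018 ≈ 108.6746 mm.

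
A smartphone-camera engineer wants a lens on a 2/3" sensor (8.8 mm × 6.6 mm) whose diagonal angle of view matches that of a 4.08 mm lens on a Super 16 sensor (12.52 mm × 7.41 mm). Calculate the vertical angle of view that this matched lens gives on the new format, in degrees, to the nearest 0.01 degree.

93.86°

Sensor diagonal = √(12.52² + 7.41²) = √211.6585 ≈ 14.5485 mm.
Sensor diagonal = √(8.8² + 6.6²) = √121.0000 ≈ 11.0000 mm.
Equal diagonal AOV ⇒ f₂ = f₁ · 11.0000/14.5485 = 4.08 × 0.75609 ≈ 3.0849 mm.
Vertical AOV on the new format = 2·arctan(6.6 / (2 × 3.0849)) = 2·arctan(1.06974) ≈ 93.8598°.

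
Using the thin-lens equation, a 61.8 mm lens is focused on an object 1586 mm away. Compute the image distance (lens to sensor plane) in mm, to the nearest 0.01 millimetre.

64.31 mm

1/dᵢ = 1/f − 1/dₒ = 1/61.8 − 1/1586 = 0.0155507 mm⁻¹.
dᵢ = 1/0.0155507 ≈ 64.3057 mm.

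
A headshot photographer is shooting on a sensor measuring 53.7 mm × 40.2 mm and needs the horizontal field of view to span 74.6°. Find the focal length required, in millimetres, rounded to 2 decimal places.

From α = 2·arctan(w/2f) we get f = w / (2·tan(α/2)).
With w = 53.7 mm and α/2 = 37.3°, tan(α/2) ≈ 0.76180, so f ≈ 53.7 / 1.52359 ≈ 35.2457 mm.

35.25 mm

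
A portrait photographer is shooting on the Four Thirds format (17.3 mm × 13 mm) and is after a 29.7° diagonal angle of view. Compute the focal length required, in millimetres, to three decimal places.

40.808 mm

Sensor diagonal = √(17.3² + 13²) = √468.2900 ≈ 21.6400 mm.
From α = 2·arctan(d/2f) we get f = d / (2·tan(α/2)).
With d = 21.6400 mm and α/2 = 14.85°, tan(α/2) ≈ 0.26515, so f ≈ 21.6400 / 0.53029 ≈ 40.8078 mm.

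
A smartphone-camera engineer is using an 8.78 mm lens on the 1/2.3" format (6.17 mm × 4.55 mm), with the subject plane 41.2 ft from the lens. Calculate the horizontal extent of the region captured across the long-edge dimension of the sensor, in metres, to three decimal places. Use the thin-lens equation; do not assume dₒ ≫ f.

8.819 m

dₒ: 41.2 ft × 304.8 mm/ft = 12557.76 mm.
Similar triangles through the lens centre give W/dₒ = w/dᵢ; with 1/f = 1/dₒ + 1/dᵢ this gives W = w·(dₒ − f)/f.
W = 6.17 mm × (12557.8 − 8.78) / 8.78 = 6.17 × 1429.2687 ≈ 8818.588 mm = 8.81859 m.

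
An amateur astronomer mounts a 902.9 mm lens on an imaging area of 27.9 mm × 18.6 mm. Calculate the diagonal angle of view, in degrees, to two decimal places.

Sensor diagonal = √(27.9² + 18.6²) = √1124.3700 ≈ 33.5316 mm.
Angle of view α = 2·arctan(d/2f) with d = 33.5316 mm and f = 902.9 mm.
d/2f = 0.01857; arctan(0.01857) ≈ 1.0638°, so α ≈ 2.1276°.

2.13°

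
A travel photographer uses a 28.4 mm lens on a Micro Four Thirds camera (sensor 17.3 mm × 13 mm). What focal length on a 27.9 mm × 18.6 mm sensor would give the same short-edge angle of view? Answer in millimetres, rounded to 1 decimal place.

40.6 mm

Equal angle of view means equal height/f ratio, so f₂ = f₁ · (height₂/height₁) = 28.4 × 18.6/13.
f₂ = 28.4 × 1.43077 ≈ 40.634 mm.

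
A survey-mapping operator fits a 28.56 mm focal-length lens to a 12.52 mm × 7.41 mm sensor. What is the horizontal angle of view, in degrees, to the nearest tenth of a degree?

Angle of view α = 2·arctan(w/2f) with w = 12.52 mm and f = 28.56 mm.
w/2f = 0.21919; arctan(0.21919) ≈ 12.3630°, so α ≈ 24.7260°.

24.7°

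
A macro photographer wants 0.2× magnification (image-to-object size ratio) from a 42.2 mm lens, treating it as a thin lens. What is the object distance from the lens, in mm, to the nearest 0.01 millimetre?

With m = dᵢ/dₒ and 1/f = 1/dₒ + 1/dᵢ, substituting dᵢ = m·dₒ gives 1/f = (1 + 1/m)/dₒ, hence dₒ = f·(1 + 1/m).
dₒ = 42.2 × (1 + 1/0.2) = 42.2 × 6.00000 ≈ 253.200 mm.

253.20 mm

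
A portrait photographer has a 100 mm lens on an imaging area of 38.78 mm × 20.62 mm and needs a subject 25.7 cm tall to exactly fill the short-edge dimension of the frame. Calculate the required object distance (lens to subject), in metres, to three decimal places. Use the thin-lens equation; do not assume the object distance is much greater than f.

1.346 m

W: 25.7 cm = 257 mm.
Magnification m = h/W = dᵢ/dₒ; combined with 1/f = 1/dₒ + 1/dᵢ this gives dₒ = f·(1 + W/h).
dₒ = 100 mm × (1 + 257/20.62) = 100 × 13.4636 ≈ 1346.363 mm = 1.34636 m.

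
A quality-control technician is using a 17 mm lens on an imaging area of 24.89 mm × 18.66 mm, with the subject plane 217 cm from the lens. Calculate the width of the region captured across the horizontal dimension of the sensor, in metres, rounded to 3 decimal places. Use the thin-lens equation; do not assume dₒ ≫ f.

3.152 m

dₒ: 217 cm = 2170 mm.
Similar triangles through the lens centre give W/dₒ = w/dᵢ; with 1/f = 1/dₒ + 1/dᵢ this gives W = w·(dₒ − f)/f.
W = 24.89 mm × (2170 − 17) / 17 = 24.89 × 126.6471 ≈ 3152.245 mm = 3.15225 m.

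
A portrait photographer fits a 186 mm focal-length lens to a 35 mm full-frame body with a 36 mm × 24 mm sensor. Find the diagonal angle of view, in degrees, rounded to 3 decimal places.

Sensor diagonal = √(36² + 24²) = √1872.0000 ≈ 43.2666 mm.
Angle of view α = 2·arctan(d/2f) with d = 43.2666 mm and f = 186 mm.
d/2f = 0.11631; arctan(0.11631) ≈ 6.6342°, so α ≈ 13.2683°.

13.268°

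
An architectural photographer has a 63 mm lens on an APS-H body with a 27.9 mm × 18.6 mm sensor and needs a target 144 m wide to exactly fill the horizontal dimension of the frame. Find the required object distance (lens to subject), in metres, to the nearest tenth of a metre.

W: 144 m = 144000 mm.
Magnification m = w/W = dᵢ/dₒ; combined with 1/f = 1/dₒ + 1/dᵢ this gives dₒ = f·(1 + W/w).
dₒ = 63 mm × (1 + 144000/27.9) = 63 × 5162.2903 ≈ 325224.290 mm = 325.224 m.

325.2 m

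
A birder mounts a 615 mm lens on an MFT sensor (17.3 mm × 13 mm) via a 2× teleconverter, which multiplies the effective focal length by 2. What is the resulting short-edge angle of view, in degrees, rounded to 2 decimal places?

Effective focal length f = 615 × 2 = 1230 mm.
α = 2·arctan(13 / (2 × 1230)) = 2·arctan(0.00528) ≈ 0.6056°.

0.61°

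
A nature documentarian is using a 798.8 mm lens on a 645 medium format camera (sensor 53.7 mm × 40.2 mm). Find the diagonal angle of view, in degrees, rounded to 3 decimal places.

4.809°

Sensor diagonal = √(53.7² + 40.2²) = √4499.7300 ≈ 67.0800 mm.
Angle of view α = 2·arctan(d/2f) with d = 67.0800 mm and f = 798.8 mm.
d/2f = 0.04199; arctan(0.04199) ≈ 2.4043°, so α ≈ 4.8086°.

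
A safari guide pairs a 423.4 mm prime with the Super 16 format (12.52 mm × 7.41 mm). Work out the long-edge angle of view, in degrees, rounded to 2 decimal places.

Angle of view α = 2·arctan(w/2f) with w = 12.52 mm and f = 423.4 mm.
w/2f = 0.01479; arctan(0.01479) ≈ 0.8471°, so α ≈ 1.6941°.

1.69°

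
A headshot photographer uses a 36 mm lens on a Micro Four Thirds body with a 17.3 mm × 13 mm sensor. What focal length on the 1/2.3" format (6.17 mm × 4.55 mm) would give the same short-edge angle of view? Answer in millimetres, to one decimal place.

12.6 mm

Equal angle of view means equal height/f ratio, so f₂ = f₁ · (height₂/height₁) = 36 × 4.55/13.
f₂ = 36 × 0.35000 ≈ 12.600 mm.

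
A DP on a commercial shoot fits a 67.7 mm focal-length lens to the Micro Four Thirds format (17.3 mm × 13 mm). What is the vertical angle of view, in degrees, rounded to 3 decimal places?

Angle of view α = 2·arctan(h/2f) with h = 13 mm and f = 67.7 mm.
h/2f = 0.09601; arctan(0.09601) ≈ 5.4843°, so α ≈ 10.9685°.

10.969°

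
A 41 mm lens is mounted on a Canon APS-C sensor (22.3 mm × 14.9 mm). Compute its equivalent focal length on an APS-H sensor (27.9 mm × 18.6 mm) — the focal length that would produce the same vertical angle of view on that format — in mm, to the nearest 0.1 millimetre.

Equal angle of view means equal height/f ratio, so f₂ = f₁ · (height₂/height₁) = 41 × 18.6/14.9.
f₂ = 41 × 1.24832 ≈ 51.181 mm.

51.2 mm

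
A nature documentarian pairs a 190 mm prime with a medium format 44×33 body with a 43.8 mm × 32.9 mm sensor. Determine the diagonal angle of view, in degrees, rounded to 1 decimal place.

16.4°

Sensor diagonal = √(43.8² + 32.9²) = √3000.8500 ≈ 54.7800 mm.
Angle of view α = 2·arctan(d/2f) with d = 54.7800 mm and f = 190 mm.
d/2f = 0.14416; arctan(0.14416) ≈ 8.2031°, so α ≈ 16.4063°.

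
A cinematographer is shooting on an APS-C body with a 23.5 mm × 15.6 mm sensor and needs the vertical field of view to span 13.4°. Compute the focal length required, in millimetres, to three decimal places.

66.398 mm

From α = 2·arctan(h/2f) we get f = h / (2·tan(α/2)).
With h = 15.6 mm and α/2 = 6.7°, tan(α/2) ≈ 0.11747, so f ≈ 15.6 / 0.23495 ≈ 66.3982 mm.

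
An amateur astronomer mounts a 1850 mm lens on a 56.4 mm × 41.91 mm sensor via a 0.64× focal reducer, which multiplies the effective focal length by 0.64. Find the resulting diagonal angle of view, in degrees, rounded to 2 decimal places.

3.40°

Effective focal length f = 1850 × 0.64 = 1184 mm.
Sensor diagonal = √(56.4² + 41.91²) = √4937.4081 ≈ 70.2667 mm.
α = 2·arctan(70.267 / (2 × 1184)) = 2·arctan(0.02967) ≈ 3.3993°.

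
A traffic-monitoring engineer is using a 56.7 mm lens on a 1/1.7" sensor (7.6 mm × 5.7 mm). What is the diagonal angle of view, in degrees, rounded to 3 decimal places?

Sensor diagonal = √(7.6² + 5.7²) = √90.2500 ≈ 9.5000 mm.
Angle of view α = 2·arctan(d/2f) with d = 9.5000 mm and f = 56.7 mm.
d/2f = 0.08377; arctan(0.08377) ≈ 4.7887°, so α ≈ 9.5775°.

9.577°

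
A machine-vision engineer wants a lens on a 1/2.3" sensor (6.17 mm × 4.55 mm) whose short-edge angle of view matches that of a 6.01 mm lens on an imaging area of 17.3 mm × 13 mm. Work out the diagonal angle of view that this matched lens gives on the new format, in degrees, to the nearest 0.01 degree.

Equal short-edge AOV ⇒ f₂ = f₁ · 4.55/13 = 6.01 × 0.35000 ≈ 2.1035 mm.
Sensor diagonal = √(6.17² + 4.55²) = √58.7714 ≈ 7.6663 mm.
Diagonal AOV on the new format = 2·arctan(7.6663 / (2 × 2.1035)) = 2·arctan(1.82226) ≈ 122.4868°.

122.49°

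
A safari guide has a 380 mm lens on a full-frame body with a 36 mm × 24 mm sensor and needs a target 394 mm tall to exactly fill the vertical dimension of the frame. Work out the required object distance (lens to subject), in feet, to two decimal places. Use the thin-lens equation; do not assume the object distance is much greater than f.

Magnification m = h/W = dᵢ/dₒ; combined with 1/f = 1/dₒ + 1/dᵢ this gives dₒ = f·(1 + W/h).
dₒ = 380 mm × (1 + 394/24) = 380 × 17.4167 ≈ 6618.333 mm = 6618.333/304.8 ft = 21.7137 ft.

21.71 ft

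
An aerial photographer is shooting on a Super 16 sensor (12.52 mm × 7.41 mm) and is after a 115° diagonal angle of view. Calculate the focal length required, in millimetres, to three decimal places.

Sensor diagonal = √(12.52² + 7.41²) = √211.6585 ≈ 14.5485 mm.
From α = 2·arctan(d/2f) we get f = d / (2·tan(α/2)).
With d = 14.5485 mm and α/2 = 57.5°, tan(α/2) ≈ 1.56969, so f ≈ 14.5485 / 3.13937 ≈ 4.6342 mm.

4.634 mm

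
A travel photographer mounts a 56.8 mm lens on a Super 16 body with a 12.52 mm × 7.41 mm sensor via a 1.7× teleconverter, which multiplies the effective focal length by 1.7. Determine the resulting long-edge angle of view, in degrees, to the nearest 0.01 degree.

Effective focal length f = 56.8 × 1.7 = 96.56 mm.
α = 2·arctan(12.52 / (2 × 96.56)) = 2·arctan(0.06483) ≈ 7.4186°.

7.42°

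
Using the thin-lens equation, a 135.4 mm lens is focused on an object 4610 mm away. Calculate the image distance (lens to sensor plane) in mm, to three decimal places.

1/dᵢ = 1/f − 1/dₒ = 1/135.4 − 1/4610 = 0.0071686 mm⁻¹.
dᵢ = 1/0.0071686 ≈ 139.4972 mm.

139.497 mm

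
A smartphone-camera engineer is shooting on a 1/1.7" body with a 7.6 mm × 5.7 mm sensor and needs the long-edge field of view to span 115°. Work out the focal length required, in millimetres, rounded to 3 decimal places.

From α = 2·arctan(w/2f) we get f = w / (2·tan(α/2)).
With w = 7.6 mm and α/2 = 57.5°, tan(α/2) ≈ 1.56969, so f ≈ 7.6 / 3.13937 ≈ 2.4209 mm.

2.421 mm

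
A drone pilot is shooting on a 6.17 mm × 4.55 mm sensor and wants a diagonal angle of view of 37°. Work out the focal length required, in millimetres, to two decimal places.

Sensor diagonal = √(6.17² + 4.55²) = √58.7714 ≈ 7.6663 mm.
From α = 2·arctan(d/2f) we get f = d / (2·tan(α/2)).
With d = 7.6663 mm and α/2 = 18.5°, tan(α/2) ≈ 0.33460, so f ≈ 7.6663 / 0.66919 ≈ 11.4560 mm.

11.46 mm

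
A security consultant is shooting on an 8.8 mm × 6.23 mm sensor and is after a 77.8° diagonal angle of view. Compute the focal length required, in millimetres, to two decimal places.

6.68 mm

Sensor diagonal = √(8.8² + 6.23²) = √116.2529 ≈ 10.7821 mm.
From α = 2·arctan(d/2f) we get f = d / (2·tan(α/2)).
With d = 10.7821 mm and α/2 = 38.9°, tan(α/2) ≈ 0.80690, so f ≈ 10.7821 / 1.61380 ≈ 6.6812 mm.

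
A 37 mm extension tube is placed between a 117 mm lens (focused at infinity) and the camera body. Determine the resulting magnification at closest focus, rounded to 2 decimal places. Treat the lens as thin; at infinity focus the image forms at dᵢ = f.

The tube moves the image plane from f to f + e, so dᵢ = 117 + 37 = 154 mm. Focus is achieved when 1/f = 1/dₒ + 1/dᵢ, giving dₒ = 1/(1/f − 1/(f+e)).
Magnification m = dᵢ/dₒ = (f+e)·(1/f − 1/(f+e)) = e/f = 37/117 ≈ 0.3162.

0.32×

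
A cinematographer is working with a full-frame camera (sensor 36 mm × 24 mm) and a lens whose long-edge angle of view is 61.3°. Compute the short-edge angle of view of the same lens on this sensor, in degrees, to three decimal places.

43.113°

From the long-edge AOV: f = 36 / (2·tan(30.65°)) = 36 / 1.18515 ≈ 30.3758 mm.
Short-edge AOV = 2·arctan(24 / (2 × 30.3758)) = 2·arctan(0.39505) ≈ 43.1131°.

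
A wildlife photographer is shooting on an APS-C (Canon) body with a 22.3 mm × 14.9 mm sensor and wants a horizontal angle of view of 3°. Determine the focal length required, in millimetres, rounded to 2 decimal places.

425.80 mm

From α = 2·arctan(w/2f) we get f = w / (2·tan(α/2)).
With w = 22.3 mm and α/2 = 1.5°, tan(α/2) ≈ 0.02619, so f ≈ 22.3 / 0.05237 ≈ 425.8013 mm.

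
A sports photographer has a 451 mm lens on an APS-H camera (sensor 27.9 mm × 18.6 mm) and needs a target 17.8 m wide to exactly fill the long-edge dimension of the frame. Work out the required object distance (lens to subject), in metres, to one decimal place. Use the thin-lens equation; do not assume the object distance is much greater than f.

288.2 m

W: 17.8 m = 17800 mm.
Magnification m = w/W = dᵢ/dₒ; combined with 1/f = 1/dₒ + 1/dᵢ this gives dₒ = f·(1 + W/w).
dₒ = 451 mm × (1 + 17800/27.9) = 451 × 638.9928 ≈ 288185.767 mm = 288.186 m.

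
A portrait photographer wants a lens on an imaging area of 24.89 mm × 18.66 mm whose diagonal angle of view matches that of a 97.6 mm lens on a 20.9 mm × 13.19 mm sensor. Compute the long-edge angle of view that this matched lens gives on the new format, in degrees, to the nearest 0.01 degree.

11.57°

Sensor diagonal = √(20.9² + 13.19²) = √610.7861 ≈ 24.7141 mm.
Sensor diagonal = √(24.89² + 18.66²) = √967.7077 ≈ 31.1080 mm.
Equal diagonal AOV ⇒ f₂ = f₁ · 31.1080/24.7141 = 97.6 × 1.25872 ≈ 122.8506 mm.
Long-edge AOV on the new format = 2·arctan(24.89 / (2 × 122.8506)) = 2·arctan(0.10130) ≈ 11.5689°.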